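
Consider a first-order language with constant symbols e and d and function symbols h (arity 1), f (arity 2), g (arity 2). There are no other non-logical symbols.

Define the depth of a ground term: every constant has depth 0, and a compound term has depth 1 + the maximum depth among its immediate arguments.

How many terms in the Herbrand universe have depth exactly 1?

10

Count level by level. With function symbols h/1, f/2, g/2, the terms of depth ≤ k are the 2 constants together with each function applied to depth-≤(k−1) tuples, so N_k = 2 + N_{k-1} + N_{k-1}^2 + N_{k-1}^2.
N_0 = 2
N_1 = 2 + 2 + 2^2 + 2^2 = 12
Terms of depth exactly 1: N_1 − N_0 = 12 − 2 = 10.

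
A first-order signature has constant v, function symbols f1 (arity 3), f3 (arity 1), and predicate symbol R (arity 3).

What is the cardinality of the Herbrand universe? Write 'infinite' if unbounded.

infinite

The signature has at least one function symbol (f1, arity 3) and at least one constant (v).
Iterating f1 gives infinitely many distinct ground terms: v, f1(v, v, v), f1(f1(v, v, v), f1(v, v, v), f1(v, v, v)), ...
So the Herbrand universe is infinite.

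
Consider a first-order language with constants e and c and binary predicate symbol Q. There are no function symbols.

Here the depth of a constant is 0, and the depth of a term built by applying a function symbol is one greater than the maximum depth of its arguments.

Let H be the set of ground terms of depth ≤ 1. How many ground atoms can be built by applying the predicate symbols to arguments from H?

First count ground terms of depth ≤ 1.
With no function symbols every ground term is a constant, so there are exactly 2 ground terms at every depth bound.
N_0 = 2
N_1 = 2
Explicitly: e, c.
So |H| = 2.
Each predicate of arity r yields |H|^r ground atoms (one per choice of an r-tuple from H):
  Q: 2^2 = 4
Total ground atoms: 4.

4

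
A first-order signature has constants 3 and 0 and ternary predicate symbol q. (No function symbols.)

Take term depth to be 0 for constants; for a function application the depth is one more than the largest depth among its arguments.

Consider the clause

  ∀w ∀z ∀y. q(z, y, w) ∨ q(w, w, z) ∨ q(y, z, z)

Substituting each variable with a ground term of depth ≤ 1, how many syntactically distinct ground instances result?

Ground terms of depth ≤ 1:
  With no function symbols every ground term is a constant, so there are exactly 2 ground terms at every depth bound.
  N_0 = 2
  N_1 = 2
  Explicitly: 3, 0.
So there are 2 ground terms available for substitution.
There are 3 variables to instantiate (w, z, y), each occurring in at least one literal, so different choices give different ground instances.
Number of ground instances = 2^3 = 8.

8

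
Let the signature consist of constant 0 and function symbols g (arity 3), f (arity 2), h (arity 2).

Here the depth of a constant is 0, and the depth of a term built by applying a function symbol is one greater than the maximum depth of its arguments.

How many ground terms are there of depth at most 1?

Write N_k for the number of ground terms of depth ≤ k. A term of depth ≤ k is either a constant or a function symbol applied to arguments of depth ≤ k−1, so N_k = 1 + N_{k-1}^3 + N_{k-1}^2 + N_{k-1}^2.
N_0 = 1
N_1 = 1 + 1^3 + 1^2 + 1^2 = 4
Explicitly: 0, g(0, 0, 0), f(0, 0), h(0, 0).

4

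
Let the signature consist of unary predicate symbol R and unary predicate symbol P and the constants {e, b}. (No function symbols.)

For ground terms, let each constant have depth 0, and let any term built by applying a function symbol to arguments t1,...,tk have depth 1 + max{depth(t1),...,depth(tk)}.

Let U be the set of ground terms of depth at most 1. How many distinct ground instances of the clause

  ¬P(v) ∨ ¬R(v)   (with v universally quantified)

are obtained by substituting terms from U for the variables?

Ground terms of depth ≤ 1:
  With no function symbols every ground term is a constant, so there are exactly 2 ground terms at every depth bound.
  N_0 = 2
  N_1 = 2
So there are 2 ground terms available for substitution.
The body mentions the single quantified variable v; since ground terms form a free algebra, no two substitutions collapse to the same formula.
Number of ground instances = 2.

2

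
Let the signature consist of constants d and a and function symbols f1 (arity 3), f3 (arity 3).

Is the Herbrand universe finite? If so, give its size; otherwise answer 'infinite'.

The signature has at least one function symbol (f1, arity 3) and at least one constant (d).
Iterating f1 gives infinitely many distinct ground terms: d, f1(d, d, d), f1(f1(d, d, d), f1(d, d, d), f1(d, d, d)), ...
So the Herbrand universe is infinite.

infinite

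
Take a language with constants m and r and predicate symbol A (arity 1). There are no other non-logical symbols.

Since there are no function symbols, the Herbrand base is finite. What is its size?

With no function symbols, the Herbrand universe is just the 2 constants.
Ground atoms per predicate: A: 2.
Herbrand base size = 2 = 2.

2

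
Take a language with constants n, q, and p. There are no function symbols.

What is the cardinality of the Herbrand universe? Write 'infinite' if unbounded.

3

There are no function symbols, so every ground term is one of the 3 constants.
The Herbrand universe is {n, q, p}, which is finite with 3 elements.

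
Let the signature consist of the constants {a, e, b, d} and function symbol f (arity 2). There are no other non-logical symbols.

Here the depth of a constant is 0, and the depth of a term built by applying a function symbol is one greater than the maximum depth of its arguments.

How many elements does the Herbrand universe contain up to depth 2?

If N_k denotes the number of depth-≤k ground terms, the 4 constants give N_0 = 4, and each function symbol of arity r contributes N_{k-1}^r new terms at level k: N_k = 4 + N_{k-1}^2.
N_0 = 4
N_1 = 4 + 4^2 = 20
N_2 = 4 + 20^2 = 404

404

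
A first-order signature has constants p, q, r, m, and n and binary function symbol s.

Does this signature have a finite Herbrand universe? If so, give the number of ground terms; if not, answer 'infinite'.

The signature has at least one function symbol (s, arity 2) and at least one constant (p).
Iterating s gives infinitely many distinct ground terms: p, s(p, p), s(s(p, p), s(p, p)), ...
So the Herbrand universe is infinite.

infinite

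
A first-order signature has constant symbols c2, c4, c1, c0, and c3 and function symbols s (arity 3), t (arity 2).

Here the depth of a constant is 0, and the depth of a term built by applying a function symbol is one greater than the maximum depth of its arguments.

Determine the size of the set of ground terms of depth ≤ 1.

If N_k denotes the number of depth-≤k ground terms, the 5 constants give N_0 = 5, and each function symbol of arity r contributes N_{k-1}^r new terms at level k: N_k = 5 + N_{k-1}^3 + N_{k-1}^2.
N_0 = 5
N_1 = 5 + 5^3 + 5^2 = 155

155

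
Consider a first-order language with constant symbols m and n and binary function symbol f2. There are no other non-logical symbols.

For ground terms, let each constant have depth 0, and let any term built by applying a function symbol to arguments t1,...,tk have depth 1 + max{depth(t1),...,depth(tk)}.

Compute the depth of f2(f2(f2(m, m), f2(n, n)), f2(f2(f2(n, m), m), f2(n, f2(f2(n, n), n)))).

depth(f2(m, m)) = 1 + max(0, 0) = 1
depth(f2(n, n)) = 1 + max(0, 0) = 1
depth(f2(f2(m, m), f2(n, n))) = 1 + max(1, 1) = 2
depth(f2(n, m)) = 1 + max(0, 0) = 1
depth(f2(f2(n, m), m)) = 1 + max(1, 0) = 2
depth(f2(f2(n, n), n)) = 1 + max(1, 0) = 2
depth(f2(n, f2(f2(n, n), n))) = 1 + max(0, 2) = 3
depth(f2(f2(f2(n, m), m), f2(n, f2(f2(n, n), n)))) = 1 + max(2, 3) = 4
depth(f2(f2(f2(m, m), f2(n, n)), f2(f2(f2(n, m), m), f2(n, f2(f2(n, n), n))))) = 1 + max(2, 4) = 5

5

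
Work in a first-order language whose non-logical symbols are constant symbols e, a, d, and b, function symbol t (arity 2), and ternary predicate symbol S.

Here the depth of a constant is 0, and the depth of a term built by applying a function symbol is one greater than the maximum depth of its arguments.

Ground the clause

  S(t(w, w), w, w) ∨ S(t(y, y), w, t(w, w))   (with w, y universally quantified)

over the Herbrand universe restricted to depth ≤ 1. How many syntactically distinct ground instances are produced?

400

Ground terms of depth ≤ 1:
  Write N_k for the number of ground terms of depth ≤ k. A term of depth ≤ k is either a constant or a function symbol applied to arguments of depth ≤ k−1, so N_k = 4 + N_{k-1}^2.
  N_0 = 4
  N_1 = 4 + 4^2 = 20
So there are 20 ground terms available for substitution.
Each of w, y ranges independently over the available ground terms, and distinct assignments produce distinct instances.
Number of ground instances = 20^2 = 400.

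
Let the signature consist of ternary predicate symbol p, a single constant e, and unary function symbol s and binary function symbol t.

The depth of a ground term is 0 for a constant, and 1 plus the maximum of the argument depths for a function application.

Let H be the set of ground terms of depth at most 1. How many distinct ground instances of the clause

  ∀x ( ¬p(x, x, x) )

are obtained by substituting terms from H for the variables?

Ground terms of depth ≤ 1:
  Write N_k for the number of ground terms of depth ≤ k. A term of depth ≤ k is either a constant or a function symbol applied to arguments of depth ≤ k−1, so N_k = 1 + N_{k-1} + N_{k-1}^2.
  N_0 = 1
  N_1 = 1 + 1 + 1^2 = 3
So there are 3 ground terms available for substitution.
The variable x ranges independently over the available ground terms, and distinct assignments produce distinct instances.
Number of ground instances = 3.

3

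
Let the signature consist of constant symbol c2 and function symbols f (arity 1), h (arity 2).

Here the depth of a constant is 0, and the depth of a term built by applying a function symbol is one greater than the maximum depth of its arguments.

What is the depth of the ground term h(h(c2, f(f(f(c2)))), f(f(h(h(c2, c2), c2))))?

depth(f(c2)) = 1 + depth(c2) = 1 + 0 = 1
depth(f(f(c2))) = 1 + depth(f(c2)) = 1 + 1 = 2
depth(f(f(f(c2)))) = 1 + depth(f(f(c2))) = 1 + 2 = 3
depth(h(c2, f(f(f(c2))))) = 1 + max(0, 3) = 4
depth(h(c2, c2)) = 1 + max(0, 0) = 1
depth(h(h(c2, c2), c2)) = 1 + max(1, 0) = 2
depth(f(h(h(c2, c2), c2))) = 1 + depth(h(h(c2, c2), c2)) = 1 + 2 = 3
depth(f(f(h(h(c2, c2), c2)))) = 1 + depth(f(h(h(c2, c2), c2))) = 1 + 3 = 4
depth(h(h(c2, f(f(f(c2)))), f(f(h(h(c2, c2), c2))))) = 1 + max(4, 4) = 5

5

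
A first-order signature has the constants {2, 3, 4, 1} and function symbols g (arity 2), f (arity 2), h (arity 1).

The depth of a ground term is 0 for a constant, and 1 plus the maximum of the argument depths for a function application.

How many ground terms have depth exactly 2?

Let N_k = |{terms of depth ≤ k}|. Then N_0 = 4 and N_k = 4 + N_{k-1}^2 + N_{k-1}^2 + N_{k-1} for k ≥ 1 (one summand per function symbol, arity giving the exponent).
N_0 = 4
N_1 = 4 + 4^2 + 4^2 + 4 = 40
N_2 = 4 + 40^2 + 40^2 + 40 = 3244
Terms of depth exactly 2: N_2 − N_1 = 3244 − 40 = 3204.

3204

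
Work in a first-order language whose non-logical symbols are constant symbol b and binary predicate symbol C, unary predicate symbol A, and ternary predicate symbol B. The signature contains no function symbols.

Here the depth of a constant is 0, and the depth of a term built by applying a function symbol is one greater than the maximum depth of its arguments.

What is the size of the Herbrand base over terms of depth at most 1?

3

First count ground terms of depth ≤ 1.
With no function symbols every ground term is a constant, so there is exactly 1 ground term at every depth bound.
N_0 = 1
N_1 = 1
Explicitly: b.
So |H| = 1.
For each predicate symbol, the number of ground atoms is |H| raised to its arity; summing:
  C: 1^2 = 1;  A: 1;  B: 1^3 = 1
Total ground atoms: 1 + 1 + 1 = 3.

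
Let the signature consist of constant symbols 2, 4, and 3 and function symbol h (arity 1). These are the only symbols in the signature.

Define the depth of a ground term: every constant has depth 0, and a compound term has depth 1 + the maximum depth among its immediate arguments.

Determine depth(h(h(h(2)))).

3

depth(h(2)) = 1 + depth(2) = 1 + 0 = 1
depth(h(h(2))) = 1 + depth(h(2)) = 1 + 1 = 2
depth(h(h(h(2)))) = 1 + depth(h(h(2))) = 1 + 2 = 3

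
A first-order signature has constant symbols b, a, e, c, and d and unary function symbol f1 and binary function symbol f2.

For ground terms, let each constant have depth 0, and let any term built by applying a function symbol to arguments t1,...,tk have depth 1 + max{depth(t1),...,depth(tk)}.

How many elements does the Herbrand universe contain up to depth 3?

Let N_k = |{terms of depth ≤ k}|. Then N_0 = 5 and N_k = 5 + N_{k-1} + N_{k-1}^2 for k ≥ 1 (one summand per function symbol, arity giving the exponent).
N_0 = 5
N_1 = 5 + 5 + 5^2 = 35
N_2 = 5 + 35 + 35^2 = 1265
N_3 = 5 + 1265 + 1265^2 = 1601495

1601495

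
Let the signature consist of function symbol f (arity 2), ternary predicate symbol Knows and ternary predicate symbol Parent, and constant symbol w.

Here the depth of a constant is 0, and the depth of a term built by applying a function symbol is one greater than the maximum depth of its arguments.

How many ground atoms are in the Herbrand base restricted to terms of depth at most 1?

First count ground terms of depth ≤ 1.
Count level by level. With function symbols f/2, the terms of depth ≤ k are the 1 constant together with each function applied to depth-≤(k−1) tuples, so N_k = 1 + N_{k-1}^2.
N_0 = 1
N_1 = 1 + 1^2 = 2
Explicitly: w, f(w, w).
So |H| = 2.
For each predicate symbol, the number of ground atoms is |H| raised to its arity; summing:
  Knows: 2^3 = 8;  Parent: 2^3 = 8
Total ground atoms: 8 + 8 = 16.

16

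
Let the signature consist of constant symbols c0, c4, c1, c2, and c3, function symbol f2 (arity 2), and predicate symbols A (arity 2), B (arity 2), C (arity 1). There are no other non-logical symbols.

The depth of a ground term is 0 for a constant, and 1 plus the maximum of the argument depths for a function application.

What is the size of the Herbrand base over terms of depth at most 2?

1638955

First count ground terms of depth ≤ 2.
Let N_k count ground terms of depth at most k. Each non-constant term of depth ≤ k is some function symbol applied to depth-≤(k−1) arguments, giving N_k = 5 + N_{k-1}^2.
N_0 = 5
N_1 = 5 + 5^2 = 30
N_2 = 5 + 30^2 = 905
So |H| = 905.
A ground atom is a predicate applied to a tuple of terms from H, so the count is the sum over predicates of |H|^arity:
  A: 905^2 = 819025;  B: 905^2 = 819025;  C: 905
Total ground atoms: 819025 + 819025 + 905 = 1638955.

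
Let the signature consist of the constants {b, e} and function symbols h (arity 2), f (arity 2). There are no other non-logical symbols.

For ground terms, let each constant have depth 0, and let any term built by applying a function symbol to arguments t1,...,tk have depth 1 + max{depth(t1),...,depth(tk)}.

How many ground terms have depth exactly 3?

Let N_k count ground terms of depth at most k. Each non-constant term of depth ≤ k is some function symbol applied to depth-≤(k−1) arguments, giving N_k = 2 + N_{k-1}^2 + N_{k-1}^2.
N_0 = 2
N_1 = 2 + 2^2 + 2^2 = 10
N_2 = 2 + 10^2 + 10^2 = 202
N_3 = 2 + 202^2 + 202^2 = 81610
Terms of depth exactly 3: N_3 − N_2 = 81610 − 202 = 81408.

81408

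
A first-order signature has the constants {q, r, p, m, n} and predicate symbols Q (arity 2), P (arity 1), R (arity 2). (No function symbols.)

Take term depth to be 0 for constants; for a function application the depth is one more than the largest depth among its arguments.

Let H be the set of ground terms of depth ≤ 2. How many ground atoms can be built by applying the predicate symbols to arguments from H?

55

First count ground terms of depth ≤ 2.
With no function symbols every ground term is a constant, so there are exactly 5 ground terms at every depth bound.
N_0 = 5
N_1 = 5
N_2 = 5
Explicitly: q, r, p, m, n.
So |H| = 5.
A ground atom is a predicate applied to a tuple of terms from H, so the count is the sum over predicates of |H|^arity:
  Q: 5^2 = 25;  P: 5;  R: 5^2 = 25
Total ground atoms: 25 + 5 + 25 = 55.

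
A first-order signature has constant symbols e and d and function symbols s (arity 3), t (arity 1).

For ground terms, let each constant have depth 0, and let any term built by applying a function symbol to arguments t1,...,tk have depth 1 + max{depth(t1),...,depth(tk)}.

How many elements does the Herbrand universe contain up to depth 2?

1742

Let N_k count ground terms of depth at most k. Each non-constant term of depth ≤ k is some function symbol applied to depth-≤(k−1) arguments, giving N_k = 2 + N_{k-1}^3 + N_{k-1}.
N_0 = 2
N_1 = 2 + 2^3 + 2 = 12
N_2 = 2 + 12^3 + 12 = 1742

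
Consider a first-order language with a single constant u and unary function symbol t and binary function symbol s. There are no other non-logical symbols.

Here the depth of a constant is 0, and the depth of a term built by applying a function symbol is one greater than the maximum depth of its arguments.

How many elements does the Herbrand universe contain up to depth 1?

3

Let N_k = |{terms of depth ≤ k}|. Then N_0 = 1 and N_k = 1 + N_{k-1} + N_{k-1}^2 for k ≥ 1 (one summand per function symbol, arity giving the exponent).
N_0 = 1
N_1 = 1 + 1 + 1^2 = 3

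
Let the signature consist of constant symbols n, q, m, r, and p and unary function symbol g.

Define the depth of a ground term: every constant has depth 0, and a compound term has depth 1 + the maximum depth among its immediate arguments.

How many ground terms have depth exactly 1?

5

Let N_k count ground terms of depth at most k. Each non-constant term of depth ≤ k is some function symbol applied to depth-≤(k−1) arguments, giving N_k = 5 + N_{k-1}.
N_0 = 5
N_1 = 5 + 5 = 10
Terms of depth exactly 1: N_1 − N_0 = 10 − 5 = 5.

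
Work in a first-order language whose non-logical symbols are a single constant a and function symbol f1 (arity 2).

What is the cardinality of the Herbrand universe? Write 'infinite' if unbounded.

infinite

The signature has at least one function symbol (f1, arity 2) and at least one constant (a).
Iterating f1 gives infinitely many distinct ground terms: a, f1(a, a), f1(f1(a, a), f1(a, a)), ...
So the Herbrand universe is infinite.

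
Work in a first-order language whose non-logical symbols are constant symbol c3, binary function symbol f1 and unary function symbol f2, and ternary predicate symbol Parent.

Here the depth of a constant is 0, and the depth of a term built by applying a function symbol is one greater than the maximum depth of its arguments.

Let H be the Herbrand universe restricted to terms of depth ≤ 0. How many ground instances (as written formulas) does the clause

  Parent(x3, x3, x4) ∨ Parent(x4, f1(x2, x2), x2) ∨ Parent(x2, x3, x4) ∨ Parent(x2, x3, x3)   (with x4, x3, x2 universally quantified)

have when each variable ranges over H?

Ground terms of depth ≤ 0:
  Let N_k = |{terms of depth ≤ k}|. Then N_0 = 1 and N_k = 1 + N_{k-1}^2 + N_{k-1} for k ≥ 1 (one summand per function symbol, arity giving the exponent).
  N_0 = 1
  Explicitly: c3.
So there is exactly 1 ground term available for substitution.
Each of x4, x3, x2 ranges independently over the available ground terms, and distinct assignments produce distinct instances.
Number of ground instances = 1^3 = 1.

1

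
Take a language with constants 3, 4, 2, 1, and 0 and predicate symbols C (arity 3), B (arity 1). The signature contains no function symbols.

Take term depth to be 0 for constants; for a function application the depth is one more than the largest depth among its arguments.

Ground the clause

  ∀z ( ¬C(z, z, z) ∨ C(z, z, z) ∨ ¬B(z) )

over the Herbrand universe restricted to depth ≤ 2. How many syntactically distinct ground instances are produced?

5

Ground terms of depth ≤ 2:
  With no function symbols every ground term is a constant, so there are exactly 5 ground terms at every depth bound.
  N_0 = 5
  N_1 = 5
  N_2 = 5
  Explicitly: 3, 4, 2, 1, 0.
So there are 5 ground terms available for substitution.
There is 1 variable to instantiate (z),  occurring in at least one literal, so different choices give different ground instances.
Number of ground instances = 5.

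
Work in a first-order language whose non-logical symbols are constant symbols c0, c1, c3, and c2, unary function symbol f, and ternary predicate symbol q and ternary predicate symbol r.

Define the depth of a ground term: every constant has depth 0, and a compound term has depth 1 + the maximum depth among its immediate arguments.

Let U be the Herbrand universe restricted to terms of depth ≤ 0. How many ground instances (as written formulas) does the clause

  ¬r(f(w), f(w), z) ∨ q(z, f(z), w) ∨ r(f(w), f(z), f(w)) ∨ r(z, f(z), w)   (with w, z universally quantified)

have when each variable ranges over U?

Ground terms of depth ≤ 0:
  Let N_k count ground terms of depth at most k. Each non-constant term of depth ≤ k is some function symbol applied to depth-≤(k−1) arguments, giving N_k = 4 + N_{k-1}.
  N_0 = 4
  Explicitly: c0, c1, c3, c2.
So there are 4 ground terms available for substitution.
There are 2 variables to instantiate (w, z), each occurring in at least one literal, so different choices give different ground instances.
Number of ground instances = 4^2 = 16.

16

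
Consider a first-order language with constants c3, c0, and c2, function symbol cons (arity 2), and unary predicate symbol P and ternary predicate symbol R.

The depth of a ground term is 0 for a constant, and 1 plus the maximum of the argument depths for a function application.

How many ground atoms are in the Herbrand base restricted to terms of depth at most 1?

First count ground terms of depth ≤ 1.
Let N_k = |{terms of depth ≤ k}|. Then N_0 = 3 and N_k = 3 + N_{k-1}^2 for k ≥ 1 (one summand per function symbol, arity giving the exponent).
N_0 = 3
N_1 = 3 + 3^2 = 12
Explicitly: c3, c0, c2, cons(c3, c3), cons(c3, c0), cons(c3, c2), cons(c0, c3), cons(c0, c0), cons(c0, c2), cons(c2, c3), cons(c2, c0), cons(c2, c2).
So |H| = 12.
Each predicate of arity r yields |H|^r ground atoms (one per choice of an r-tuple from H):
  P: 12;  R: 12^3 = 1728
Total ground atoms: 12 + 1728 = 1740.

1740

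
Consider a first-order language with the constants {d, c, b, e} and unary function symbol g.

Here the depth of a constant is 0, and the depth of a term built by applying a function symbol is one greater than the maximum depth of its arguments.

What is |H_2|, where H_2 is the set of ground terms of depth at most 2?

Count level by level. With function symbols g/1, the terms of depth ≤ k are the 4 constants together with each function applied to depth-≤(k−1) tuples, so N_k = 4 + N_{k-1}.
N_0 = 4
N_1 = 4 + 4 = 8
N_2 = 4 + 8 = 12

12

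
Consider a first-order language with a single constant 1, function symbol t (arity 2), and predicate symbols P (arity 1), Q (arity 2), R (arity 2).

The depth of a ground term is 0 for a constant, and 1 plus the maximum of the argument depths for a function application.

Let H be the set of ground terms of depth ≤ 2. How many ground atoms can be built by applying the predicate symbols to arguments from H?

First count ground terms of depth ≤ 2.
If N_k denotes the number of depth-≤k ground terms, the 1 constant gives N_0 = 1, and each function symbol of arity r contributes N_{k-1}^r new terms at level k: N_k = 1 + N_{k-1}^2.
N_0 = 1
N_1 = 1 + 1^2 = 2
N_2 = 1 + 2^2 = 5
Explicitly: 1, t(1, 1), t(1, t(1, 1)), t(t(1, 1), 1), t(t(1, 1), t(1, 1)).
So |H| = 5.
For each predicate symbol, the number of ground atoms is |H| raised to its arity; summing:
  P: 5;  Q: 5^2 = 25;  R: 5^2 = 25
Total ground atoms: 5 + 25 + 25 = 55.

55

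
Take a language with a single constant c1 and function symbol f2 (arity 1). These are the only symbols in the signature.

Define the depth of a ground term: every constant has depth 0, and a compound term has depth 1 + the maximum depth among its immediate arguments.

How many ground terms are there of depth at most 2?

Write N_k for the number of ground terms of depth ≤ k. A term of depth ≤ k is either a constant or a function symbol applied to arguments of depth ≤ k−1, so N_k = 1 + N_{k-1}.
N_0 = 1
N_1 = 1 + 1 = 2
N_2 = 1 + 2 = 3

3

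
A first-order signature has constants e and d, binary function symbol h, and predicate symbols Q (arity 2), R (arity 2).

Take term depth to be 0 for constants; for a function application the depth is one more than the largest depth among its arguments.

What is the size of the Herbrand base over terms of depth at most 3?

4181832

First count ground terms of depth ≤ 3.
Let N_k = |{terms of depth ≤ k}|. Then N_0 = 2 and N_k = 2 + N_{k-1}^2 for k ≥ 1 (one summand per function symbol, arity giving the exponent).
N_0 = 2
N_1 = 2 + 2^2 = 6
N_2 = 2 + 6^2 = 38
N_3 = 2 + 38^2 = 1446
So |H| = 1446.
A ground atom is a predicate applied to a tuple of terms from H, so the count is the sum over predicates of |H|^arity:
  Q: 1446^2 = 2090916;  R: 1446^2 = 2090916
Total ground atoms: 2090916 + 2090916 = 4181832.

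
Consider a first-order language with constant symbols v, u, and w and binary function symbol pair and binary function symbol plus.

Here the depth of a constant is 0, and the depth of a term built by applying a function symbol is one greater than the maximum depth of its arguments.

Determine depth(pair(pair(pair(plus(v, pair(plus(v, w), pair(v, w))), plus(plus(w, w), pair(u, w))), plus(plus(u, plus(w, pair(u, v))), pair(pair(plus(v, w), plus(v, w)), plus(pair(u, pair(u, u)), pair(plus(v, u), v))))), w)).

7

depth(plus(v, w)) = 1 + max(0, 0) = 1
depth(pair(v, w)) = 1 + max(0, 0) = 1
depth(pair(plus(v, w), pair(v, w))) = 1 + max(1, 1) = 2
depth(plus(v, pair(plus(v, w), pair(v, w)))) = 1 + max(0, 2) = 3
depth(plus(w, w)) = 1 + max(0, 0) = 1
depth(pair(u, w)) = 1 + max(0, 0) = 1
depth(plus(plus(w, w), pair(u, w))) = 1 + max(1, 1) = 2
depth(pair(plus(v, pair(plus(v, w), pair(v, w))), plus(plus(w, w), pair(u, w)))) = 1 + max(3, 2) = 4
depth(pair(u, v)) = 1 + max(0, 0) = 1
depth(plus(w, pair(u, v))) = 1 + max(0, 1) = 2
depth(plus(u, plus(w, pair(u, v)))) = 1 + max(0, 2) = 3
depth(pair(plus(v, w), plus(v, w))) = 1 + max(1, 1) = 2
depth(pair(u, u)) = 1 + max(0, 0) = 1
depth(pair(u, pair(u, u))) = 1 + max(0, 1) = 2
depth(plus(v, u)) = 1 + max(0, 0) = 1
depth(pair(plus(v, u), v)) = 1 + max(1, 0) = 2
depth(plus(pair(u, pair(u, u)), pair(plus(v, u), v))) = 1 + max(2, 2) = 3
depth(pair(pair(plus(v, w), plus(v, w)), plus(pair(u, pair(u, u)), pair(plus(v, u), v)))) = 1 + max(2, 3) = 4
depth(plus(plus(u, plus(w, pair(u, v))), pair(pair(plus(v, w), plus(v, w)), plus(pair(u, pair(u, u)), pair(plus(v, u), v))))) = 1 + max(3, 4) = 5
depth(pair(pair(plus(v, pair(plus(v, w), pair(v, w))), plus(plus(w, w), pair(u, w))), plus(plus(u, plus(w, pair(u, v))), pair(pair(plus(v, w), plus(v, w)), plus(pair(u, pair(u, u)), pair(plus(v, u), v)))))) = 1 + max(4, 5) = 6
depth(pair(pair(pair(plus(v, pair(plus(v, w), pair(v, w))), plus(plus(w, w), pair(u, w))), plus(plus(u, plus(w, pair(u, v))), pair(pair(plus(v, w), plus(v, w)), plus(pair(u, pair(u, u)), pair(plus(v, u), v))))), w)) = 1 + max(6, 0) = 7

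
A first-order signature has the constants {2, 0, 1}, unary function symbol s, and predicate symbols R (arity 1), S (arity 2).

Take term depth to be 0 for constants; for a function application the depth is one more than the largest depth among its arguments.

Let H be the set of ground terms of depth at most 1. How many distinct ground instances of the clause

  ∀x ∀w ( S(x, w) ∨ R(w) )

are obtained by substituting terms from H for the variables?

Ground terms of depth ≤ 1:
  Write N_k for the number of ground terms of depth ≤ k. A term of depth ≤ k is either a constant or a function symbol applied to arguments of depth ≤ k−1, so N_k = 3 + N_{k-1}.
  N_0 = 3
  N_1 = 3 + 3 = 6
  Explicitly: 2, 0, 1, s(2), s(0), s(1).
So there are 6 ground terms available for substitution.
The body mentions every one of the 2 quantified variables; since ground terms form a free algebra, no two substitutions collapse to the same formula.
Number of ground instances = 6^2 = 36.

36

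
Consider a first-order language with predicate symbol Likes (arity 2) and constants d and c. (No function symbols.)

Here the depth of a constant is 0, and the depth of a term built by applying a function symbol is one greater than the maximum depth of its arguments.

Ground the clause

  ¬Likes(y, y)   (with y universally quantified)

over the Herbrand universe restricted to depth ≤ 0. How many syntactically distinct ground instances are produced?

Ground terms of depth ≤ 0:
  With no function symbols every ground term is a constant, so there are exactly 2 ground terms at every depth bound.
  N_0 = 2
So there are 2 ground terms available for substitution.
The body mentions the single quantified variable y; since ground terms form a free algebra, no two substitutions collapse to the same formula.
Number of ground instances = 2.

2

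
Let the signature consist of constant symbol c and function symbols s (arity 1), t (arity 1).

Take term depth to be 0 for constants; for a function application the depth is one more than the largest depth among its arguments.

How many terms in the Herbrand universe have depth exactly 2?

Count level by level. With function symbols s/1, t/1, the terms of depth ≤ k are the 1 constant together with each function applied to depth-≤(k−1) tuples, so N_k = 1 + N_{k-1} + N_{k-1}.
N_0 = 1
N_1 = 1 + 1 + 1 = 3
N_2 = 1 + 3 + 3 = 7
Terms of depth exactly 2: N_2 − N_1 = 7 − 3 = 4.

4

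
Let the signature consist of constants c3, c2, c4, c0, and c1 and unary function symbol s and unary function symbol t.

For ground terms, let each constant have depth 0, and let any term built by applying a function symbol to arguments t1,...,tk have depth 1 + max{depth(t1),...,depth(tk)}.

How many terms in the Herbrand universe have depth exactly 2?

20

Let N_k count ground terms of depth at most k. Each non-constant term of depth ≤ k is some function symbol applied to depth-≤(k−1) arguments, giving N_k = 5 + N_{k-1} + N_{k-1}.
N_0 = 5
N_1 = 5 + 5 + 5 = 15
N_2 = 5 + 15 + 15 = 35
Terms of depth exactly 2: N_2 − N_1 = 35 − 15 = 20.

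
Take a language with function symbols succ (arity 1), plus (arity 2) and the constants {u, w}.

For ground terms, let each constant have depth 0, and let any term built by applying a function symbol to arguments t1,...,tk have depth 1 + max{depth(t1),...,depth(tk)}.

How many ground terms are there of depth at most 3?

Count level by level. With function symbols succ/1, plus/2, the terms of depth ≤ k are the 2 constants together with each function applied to depth-≤(k−1) tuples, so N_k = 2 + N_{k-1} + N_{k-1}^2.
N_0 = 2
N_1 = 2 + 2 + 2^2 = 8
N_2 = 2 + 8 + 8^2 = 74
N_3 = 2 + 74 + 74^2 = 5552

5552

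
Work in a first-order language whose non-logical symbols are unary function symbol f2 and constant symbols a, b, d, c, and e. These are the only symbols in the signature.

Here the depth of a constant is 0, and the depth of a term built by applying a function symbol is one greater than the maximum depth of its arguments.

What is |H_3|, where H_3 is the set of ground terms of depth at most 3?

Let N_k count ground terms of depth at most k. Each non-constant term of depth ≤ k is some function symbol applied to depth-≤(k−1) arguments, giving N_k = 5 + N_{k-1}.
N_0 = 5
N_1 = 5 + 5 = 10
N_2 = 5 + 10 = 15
N_3 = 5 + 15 = 20

20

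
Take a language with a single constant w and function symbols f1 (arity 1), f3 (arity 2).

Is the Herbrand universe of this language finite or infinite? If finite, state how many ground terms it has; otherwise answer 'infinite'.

The signature has at least one function symbol (f1, arity 1) and at least one constant (w).
Iterating f1 gives infinitely many distinct ground terms: w, f1(w), f1(f1(w)), ...
So the Herbrand universe is infinite.

infinite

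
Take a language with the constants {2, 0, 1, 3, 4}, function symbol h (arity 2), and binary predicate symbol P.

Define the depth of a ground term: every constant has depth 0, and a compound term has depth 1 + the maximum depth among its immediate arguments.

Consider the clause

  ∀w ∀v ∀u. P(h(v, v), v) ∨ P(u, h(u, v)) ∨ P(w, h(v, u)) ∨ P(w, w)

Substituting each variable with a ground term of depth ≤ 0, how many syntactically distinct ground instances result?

125

Ground terms of depth ≤ 0:
  Write N_k for the number of ground terms of depth ≤ k. A term of depth ≤ k is either a constant or a function symbol applied to arguments of depth ≤ k−1, so N_k = 5 + N_{k-1}^2.
  N_0 = 5
  Explicitly: 2, 0, 1, 3, 4.
So there are 5 ground terms available for substitution.
There are 3 variables to instantiate (w, v, u), each occurring in at least one literal, so different choices give different ground instances.
Number of ground instances = 5^3 = 125.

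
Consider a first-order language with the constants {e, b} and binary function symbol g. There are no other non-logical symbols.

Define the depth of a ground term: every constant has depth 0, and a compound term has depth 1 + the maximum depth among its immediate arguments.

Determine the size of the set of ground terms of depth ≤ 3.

1446

Let N_k count ground terms of depth at most k. Each non-constant term of depth ≤ k is some function symbol applied to depth-≤(k−1) arguments, giving N_k = 2 + N_{k-1}^2.
N_0 = 2
N_1 = 2 + 2^2 = 6
N_2 = 2 + 6^2 = 38
N_3 = 2 + 38^2 = 1446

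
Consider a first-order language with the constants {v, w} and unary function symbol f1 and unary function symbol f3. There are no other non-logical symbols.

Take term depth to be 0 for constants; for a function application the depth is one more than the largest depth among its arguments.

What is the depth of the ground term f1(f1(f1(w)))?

depth(f1(w)) = 1 + depth(w) = 1 + 0 = 1
depth(f1(f1(w))) = 1 + depth(f1(w)) = 1 + 1 = 2
depth(f1(f1(f1(w)))) = 1 + depth(f1(f1(w))) = 1 + 2 = 3

3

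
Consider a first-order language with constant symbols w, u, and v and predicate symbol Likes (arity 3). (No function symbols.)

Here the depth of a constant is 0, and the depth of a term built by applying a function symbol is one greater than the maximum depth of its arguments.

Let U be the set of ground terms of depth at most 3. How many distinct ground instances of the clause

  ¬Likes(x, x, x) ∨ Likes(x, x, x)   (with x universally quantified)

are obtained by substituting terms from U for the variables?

3

Ground terms of depth ≤ 3:
  With no function symbols every ground term is a constant, so there are exactly 3 ground terms at every depth bound.
  N_0 = 3
  N_1 = 3
  N_2 = 3
  N_3 = 3
  Explicitly: w, u, v.
So there are 3 ground terms available for substitution.
The clause has 1 distinct variable (x), which appears in the body. In the free term algebra distinct substitutions yield syntactically distinct ground instances.
Number of ground instances = 3.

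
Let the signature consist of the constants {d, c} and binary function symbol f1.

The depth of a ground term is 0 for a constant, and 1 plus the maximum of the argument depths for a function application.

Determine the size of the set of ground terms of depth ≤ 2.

38

Write N_k for the number of ground terms of depth ≤ k. A term of depth ≤ k is either a constant or a function symbol applied to arguments of depth ≤ k−1, so N_k = 2 + N_{k-1}^2.
N_0 = 2
N_1 = 2 + 2^2 = 6
N_2 = 2 + 6^2 = 38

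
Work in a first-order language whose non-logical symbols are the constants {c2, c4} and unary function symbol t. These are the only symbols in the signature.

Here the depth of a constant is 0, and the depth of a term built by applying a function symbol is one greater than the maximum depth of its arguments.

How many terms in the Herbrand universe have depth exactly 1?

2

If N_k denotes the number of depth-≤k ground terms, the 2 constants give N_0 = 2, and each function symbol of arity r contributes N_{k-1}^r new terms at level k: N_k = 2 + N_{k-1}.
N_0 = 2
N_1 = 2 + 2 = 4
Terms of depth exactly 1: N_1 − N_0 = 4 − 2 = 2.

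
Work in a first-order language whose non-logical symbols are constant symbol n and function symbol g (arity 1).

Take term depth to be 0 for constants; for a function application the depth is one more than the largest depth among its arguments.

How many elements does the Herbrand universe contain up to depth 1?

2

If N_k denotes the number of depth-≤k ground terms, the 1 constant gives N_0 = 1, and each function symbol of arity r contributes N_{k-1}^r new terms at level k: N_k = 1 + N_{k-1}.
N_0 = 1
N_1 = 1 + 1 = 2
Explicitly: n, g(n).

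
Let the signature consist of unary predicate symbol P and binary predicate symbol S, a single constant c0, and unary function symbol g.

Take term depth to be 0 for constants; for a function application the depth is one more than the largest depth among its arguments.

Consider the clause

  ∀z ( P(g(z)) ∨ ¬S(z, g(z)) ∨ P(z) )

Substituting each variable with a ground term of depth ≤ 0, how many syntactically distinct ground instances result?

Ground terms of depth ≤ 0:
  Write N_k for the number of ground terms of depth ≤ k. A term of depth ≤ k is either a constant or a function symbol applied to arguments of depth ≤ k−1, so N_k = 1 + N_{k-1}.
  N_0 = 1
  Explicitly: c0.
So there is exactly 1 ground term available for substitution.
The body mentions the single quantified variable z; since ground terms form a free algebra, no two substitutions collapse to the same formula.
Number of ground instances = 1.

1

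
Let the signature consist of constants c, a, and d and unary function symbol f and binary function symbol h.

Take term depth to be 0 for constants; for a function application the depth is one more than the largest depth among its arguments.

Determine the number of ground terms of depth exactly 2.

Write N_k for the number of ground terms of depth ≤ k. A term of depth ≤ k is either a constant or a function symbol applied to arguments of depth ≤ k−1, so N_k = 3 + N_{k-1} + N_{k-1}^2.
N_0 = 3
N_1 = 3 + 3 + 3^2 = 15
N_2 = 3 + 15 + 15^2 = 243
Terms of depth exactly 2: N_2 − N_1 = 243 − 15 = 228.

228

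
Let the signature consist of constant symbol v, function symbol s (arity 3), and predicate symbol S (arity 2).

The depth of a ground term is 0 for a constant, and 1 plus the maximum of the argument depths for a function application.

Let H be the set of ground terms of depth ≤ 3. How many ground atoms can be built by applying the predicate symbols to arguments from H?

532900

First count ground terms of depth ≤ 3.
Write N_k for the number of ground terms of depth ≤ k. A term of depth ≤ k is either a constant or a function symbol applied to arguments of depth ≤ k−1, so N_k = 1 + N_{k-1}^3.
N_0 = 1
N_1 = 1 + 1^3 = 2
N_2 = 1 + 2^3 = 9
N_3 = 1 + 9^3 = 730
So |H| = 730.
A ground atom is a predicate applied to a tuple of terms from H, so the count is the sum over predicates of |H|^arity:
  S: 730^2 = 532900
Total ground atoms: 532900.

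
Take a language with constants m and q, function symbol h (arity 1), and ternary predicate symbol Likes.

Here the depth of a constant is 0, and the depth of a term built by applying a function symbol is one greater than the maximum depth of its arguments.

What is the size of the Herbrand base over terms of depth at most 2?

216

First count ground terms of depth ≤ 2.
Let N_k = |{terms of depth ≤ k}|. Then N_0 = 2 and N_k = 2 + N_{k-1} for k ≥ 1 (one summand per function symbol, arity giving the exponent).
N_0 = 2
N_1 = 2 + 2 = 4
N_2 = 2 + 4 = 6
So |H| = 6.
For each predicate symbol, the number of ground atoms is |H| raised to its arity; summing:
  Likes: 6^3 = 216
Total ground atoms: 216.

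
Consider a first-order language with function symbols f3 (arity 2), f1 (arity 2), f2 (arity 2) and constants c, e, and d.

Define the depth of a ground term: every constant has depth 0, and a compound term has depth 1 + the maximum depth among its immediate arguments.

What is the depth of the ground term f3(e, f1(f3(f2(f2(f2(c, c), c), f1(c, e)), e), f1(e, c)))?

depth(f2(c, c)) = 1 + max(0, 0) = 1
depth(f2(f2(c, c), c)) = 1 + max(1, 0) = 2
depth(f1(c, e)) = 1 + max(0, 0) = 1
depth(f2(f2(f2(c, c), c), f1(c, e))) = 1 + max(2, 1) = 3
depth(f3(f2(f2(f2(c, c), c), f1(c, e)), e)) = 1 + max(3, 0) = 4
depth(f1(e, c)) = 1 + max(0, 0) = 1
depth(f1(f3(f2(f2(f2(c, c), c), f1(c, e)), e), f1(e, c))) = 1 + max(4, 1) = 5
depth(f3(e, f1(f3(f2(f2(f2(c, c), c), f1(c, e)), e), f1(e, c)))) = 1 + max(0, 5) = 6

6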